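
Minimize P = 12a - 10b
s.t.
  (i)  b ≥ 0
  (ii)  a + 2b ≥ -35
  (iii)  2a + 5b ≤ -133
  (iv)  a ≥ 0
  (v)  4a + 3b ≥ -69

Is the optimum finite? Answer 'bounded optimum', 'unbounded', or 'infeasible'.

The boundaries b = 0 and a = 0 meet at (0, 0), but that point violates 2a + 5b ≤ -133. Every candidate vertex is excluded by some other constraint, so the feasible region is empty.

infeasible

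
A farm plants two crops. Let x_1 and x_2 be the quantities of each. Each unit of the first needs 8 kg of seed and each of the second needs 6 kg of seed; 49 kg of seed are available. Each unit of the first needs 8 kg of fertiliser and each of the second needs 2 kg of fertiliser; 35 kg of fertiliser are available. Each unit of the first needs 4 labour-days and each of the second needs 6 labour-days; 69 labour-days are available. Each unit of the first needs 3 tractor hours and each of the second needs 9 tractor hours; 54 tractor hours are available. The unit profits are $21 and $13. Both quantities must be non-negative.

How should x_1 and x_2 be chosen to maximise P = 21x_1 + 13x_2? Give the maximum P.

Vertices and P = 21x_1 + 13x_2:
  (0, 0) → P = 0
  (0, 6) → P = 78
  (35/8, 0) → P = 735/8
  (7/2, 7/2) → P = 119
  (13/6, 95/18) → P = 1027/9

x_1 = 7/2, x_2 = 7/2, maximum P = 119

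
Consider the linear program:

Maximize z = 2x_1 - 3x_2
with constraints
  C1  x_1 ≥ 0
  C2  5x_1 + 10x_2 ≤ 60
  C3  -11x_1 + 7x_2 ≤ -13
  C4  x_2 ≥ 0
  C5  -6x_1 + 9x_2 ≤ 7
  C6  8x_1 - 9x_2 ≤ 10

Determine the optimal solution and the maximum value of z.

The optimum lies where x_2 = 0 and 8x_1 - 9x_2 = 10.
Solving simultaneously gives x_1 = 5/4, x_2 = 0.

x_1 = 5/4, x_2 = 0, maximum z = 5/2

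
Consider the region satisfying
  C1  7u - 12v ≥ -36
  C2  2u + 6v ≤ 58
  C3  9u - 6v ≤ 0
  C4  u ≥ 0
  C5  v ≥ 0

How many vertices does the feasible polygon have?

3

Of the 10 pairwise boundary intersections, those satisfying every inequality are:
  (36/11, 54/11)
  (0, 3)
  (0, 0)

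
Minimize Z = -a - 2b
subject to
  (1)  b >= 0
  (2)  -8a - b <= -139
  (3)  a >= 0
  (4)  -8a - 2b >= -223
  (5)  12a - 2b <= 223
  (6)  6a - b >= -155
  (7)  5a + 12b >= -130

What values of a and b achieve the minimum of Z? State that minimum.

Extreme points and Z = -a - 2b:
  (139/8, 0) → Z = -139/8
  (223/12, 0) → Z = -223/12
  (55/8, 84) → Z = -1399/8
  (223/10, 223/10) → Z = -669/10

The optimum lies where -8a - b = -139 and -8a - 2b = -223.
Solving simultaneously gives a = 55/8, b = 84.

a = 55/8, b = 84, minimum Z = -1399/8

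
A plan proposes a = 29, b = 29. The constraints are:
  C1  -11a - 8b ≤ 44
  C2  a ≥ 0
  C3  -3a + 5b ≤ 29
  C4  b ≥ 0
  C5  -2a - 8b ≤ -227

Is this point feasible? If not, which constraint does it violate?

Constraint C3: -3a + 5b = 58, which is not ≤ 29. All other constraints are satisfied.

not feasible — violates C3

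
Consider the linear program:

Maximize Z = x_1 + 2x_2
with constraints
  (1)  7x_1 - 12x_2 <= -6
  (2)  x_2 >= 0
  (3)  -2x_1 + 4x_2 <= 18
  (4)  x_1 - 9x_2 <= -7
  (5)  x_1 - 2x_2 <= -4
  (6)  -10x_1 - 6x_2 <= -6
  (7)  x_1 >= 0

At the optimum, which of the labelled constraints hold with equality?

(1) and (3)

Corner points and Z = x_1 + 2x_2:
  (48, 57/2) → Z = 105
  (18, 11) → Z = 40
  (0, 9/2) → Z = 9
  (0, 2) → Z = 4

The maximum is at (48, 57/2). Substituting into each constraint, equality holds for (1) and (3); the remaining constraints have slack.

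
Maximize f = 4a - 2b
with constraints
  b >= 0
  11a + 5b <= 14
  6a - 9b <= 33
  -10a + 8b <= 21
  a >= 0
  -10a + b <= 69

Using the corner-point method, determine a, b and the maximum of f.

a = 14/11, b = 0, maximum f = 56/11

The binding constraints are b = 0 and 11a + 5b = 14.
Solving simultaneously gives a = 14/11, b = 0.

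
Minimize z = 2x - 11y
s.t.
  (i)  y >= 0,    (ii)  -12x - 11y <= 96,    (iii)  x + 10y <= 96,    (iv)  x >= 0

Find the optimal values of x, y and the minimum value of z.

x = 0, y = 48/5, minimum z = -528/5

Vertices and z = 2x - 11y:
  (96, 0) → z = 192
  (0, 0) → z = 0
  (0, 48/5) → z = -528/5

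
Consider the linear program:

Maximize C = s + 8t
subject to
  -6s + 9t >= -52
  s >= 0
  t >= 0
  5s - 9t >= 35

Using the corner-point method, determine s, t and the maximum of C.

Vertices and C = s + 8t:
  (26/3, 0) → C = 26/3
  (17, 50/9) → C = 553/9
  (7, 0) → C = 7

The optimum lies where -6s + 9t = -52 and 5s - 9t = 35.
Solving simultaneously gives s = 17, t = 50/9.

s = 17, t = 50/9, maximum C = 553/9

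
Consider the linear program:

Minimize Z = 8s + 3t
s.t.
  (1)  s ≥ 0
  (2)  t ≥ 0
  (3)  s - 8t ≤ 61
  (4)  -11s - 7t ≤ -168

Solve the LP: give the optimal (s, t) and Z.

Corner points and Z = 8s + 3t:
  (0, 24) → Z = 72
  (61, 0) → Z = 488
  (168/11, 0) → Z = 1344/11
The feasible region is unbounded (it extends along (0, 1), (8, 1)), but Z strictly increases along every unbounded feasible direction, so there is no improving ray and the minimum is attained at a vertex.

s = 0, t = 24, minimum Z = 72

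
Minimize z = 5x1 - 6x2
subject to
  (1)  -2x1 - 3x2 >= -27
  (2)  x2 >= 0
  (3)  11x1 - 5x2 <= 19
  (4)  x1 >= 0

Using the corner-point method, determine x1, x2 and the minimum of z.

x1 = 0, x2 = 9, minimum z = -54

Corner points and z = 5x1 - 6x2:
  (192/43, 259/43) → z = -594/43
  (0, 9) → z = -54
  (19/11, 0) → z = 95/11
  (0, 0) → z = 0

At the optimal vertex, -2x1 - 3x2 = -27 and x1 = 0.
Solving simultaneously gives x1 = 0, x2 = 9.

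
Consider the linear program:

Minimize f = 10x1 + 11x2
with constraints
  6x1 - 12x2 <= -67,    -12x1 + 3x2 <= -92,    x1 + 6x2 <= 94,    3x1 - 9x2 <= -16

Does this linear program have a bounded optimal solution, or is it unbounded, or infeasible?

Feasible corners and f = 10x1 + 11x2:
  (145/14, 226/21) → f = 4661/21
  (121/8, 631/48) → f = 14201/48
  (278/25, 1036/75) → f = 19736/75
The feasible region has finitely many vertices and no improving ray; the minimum is 4661/21 at (145/14, 226/21).

bounded optimum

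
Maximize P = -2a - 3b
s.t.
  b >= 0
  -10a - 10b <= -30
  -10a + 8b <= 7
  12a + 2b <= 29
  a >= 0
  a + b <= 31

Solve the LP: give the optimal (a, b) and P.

a = 23/10, b = 7/10, maximum P = -67/10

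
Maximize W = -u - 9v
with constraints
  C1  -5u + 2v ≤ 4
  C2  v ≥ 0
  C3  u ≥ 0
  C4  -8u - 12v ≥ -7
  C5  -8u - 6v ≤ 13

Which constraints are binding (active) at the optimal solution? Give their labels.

Corner points and W = -u - 9v:
  (0, 0) → W = 0
  (7/8, 0) → W = -7/8
  (0, 7/12) → W = -21/4

The maximum is at (0, 0). Substituting into each constraint, equality holds for C2 and C3; the remaining constraints have slack.

C2 and C3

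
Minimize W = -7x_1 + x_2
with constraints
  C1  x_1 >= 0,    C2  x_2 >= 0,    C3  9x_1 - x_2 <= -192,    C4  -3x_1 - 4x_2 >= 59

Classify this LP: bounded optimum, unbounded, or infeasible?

infeasible

The boundaries x_1 = 0 and 9x_1 - x_2 = -192 meet at (0, 192), but that point violates -3x_1 - 4x_2 ≥ 59. Every candidate vertex is excluded by some other constraint, so the feasible region is empty.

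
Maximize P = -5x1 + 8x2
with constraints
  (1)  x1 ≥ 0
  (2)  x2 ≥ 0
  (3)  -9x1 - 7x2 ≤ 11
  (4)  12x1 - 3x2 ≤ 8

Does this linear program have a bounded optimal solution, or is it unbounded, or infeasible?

unbounded

From the feasible point (0, 0), moving in the direction (0, 1) keeps every constraint satisfied while P increases without bound.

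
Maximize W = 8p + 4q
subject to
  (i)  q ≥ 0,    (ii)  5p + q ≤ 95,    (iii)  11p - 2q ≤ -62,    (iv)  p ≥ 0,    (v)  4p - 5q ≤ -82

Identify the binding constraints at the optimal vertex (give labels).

Feasible corners and W = 8p + 4q:
  (128/21, 1355/21) → W = 2148/7
  (0, 95) → W = 380
  (0, 31) → W = 124

The maximum is at (0, 95). Substituting into each constraint, equality holds for (ii) and (iv); the remaining constraints have slack.

(ii) and (iv)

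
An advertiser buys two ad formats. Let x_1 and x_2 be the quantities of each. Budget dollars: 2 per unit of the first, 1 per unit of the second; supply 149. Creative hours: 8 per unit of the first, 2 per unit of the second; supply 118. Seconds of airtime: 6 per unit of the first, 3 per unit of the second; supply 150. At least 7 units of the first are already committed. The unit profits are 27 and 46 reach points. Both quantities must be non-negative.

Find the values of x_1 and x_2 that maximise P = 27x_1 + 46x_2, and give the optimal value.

x_1 = 7, x_2 = 31, maximum P = 1615

Feasible corners and P = 27x_1 + 46x_2:
  (59/4, 0) → P = 1593/4
  (7, 0) → P = 189
  (7, 31) → P = 1615

The optimum lies where 8x_1 + 2x_2 = 118 and x_1 = 7.
Solving simultaneously gives x_1 = 7, x_2 = 31.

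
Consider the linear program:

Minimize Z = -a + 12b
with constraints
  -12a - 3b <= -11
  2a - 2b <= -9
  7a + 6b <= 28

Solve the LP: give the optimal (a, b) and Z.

a = -1/6, b = 13/3, minimum Z = 313/6

Feasible corners and Z = -a + 12b:
  (-1/6, 13/3) → Z = 313/6
  (-6/17, 259/51) → Z = 1042/17
  (1/13, 119/26) → Z = 713/13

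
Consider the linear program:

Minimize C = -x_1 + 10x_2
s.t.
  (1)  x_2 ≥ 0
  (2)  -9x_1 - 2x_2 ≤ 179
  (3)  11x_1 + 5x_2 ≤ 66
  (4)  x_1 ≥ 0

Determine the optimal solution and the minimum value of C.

x_1 = 6, x_2 = 0, minimum C = -6

Extreme points and C = -x_1 + 10x_2:
  (6, 0) → C = -6
  (0, 0) → C = 0
  (0, 66/5) → C = 132

At the optimal vertex, x_2 = 0 and 11x_1 + 5x_2 = 66.
Solving simultaneously gives x_1 = 6, x_2 = 0.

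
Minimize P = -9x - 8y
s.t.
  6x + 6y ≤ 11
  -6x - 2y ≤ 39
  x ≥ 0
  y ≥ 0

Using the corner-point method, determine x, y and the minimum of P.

Vertices and P = -9x - 8y:
  (0, 11/6) → P = -44/3
  (11/6, 0) → P = -33/2
  (0, 0) → P = 0

At the optimal vertex, 6x + 6y = 11 and y = 0.
Solving simultaneously gives x = 11/6, y = 0.

x = 11/6, y = 0, minimum P = -33/2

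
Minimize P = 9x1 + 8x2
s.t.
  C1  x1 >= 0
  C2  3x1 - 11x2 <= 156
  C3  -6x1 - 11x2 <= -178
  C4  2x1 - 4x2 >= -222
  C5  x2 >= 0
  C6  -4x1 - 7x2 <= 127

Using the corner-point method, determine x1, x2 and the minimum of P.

The feasible region is unbounded (it extends along (11, 3), (2, 1)), but P strictly increases along every unbounded feasible direction, so there is no improving ray and the minimum is attained at a vertex.

x1 = 0, x2 = 178/11, minimum P = 1424/11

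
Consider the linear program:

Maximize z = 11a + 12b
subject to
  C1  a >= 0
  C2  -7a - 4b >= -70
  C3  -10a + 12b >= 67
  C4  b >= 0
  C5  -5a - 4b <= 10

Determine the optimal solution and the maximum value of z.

a = 0, b = 35/2, maximum z = 210

Vertices and z = 11a + 12b:
  (0, 35/2) → z = 210
  (0, 67/12) → z = 67
  (143/31, 1169/124) → z = 5080/31

The optimum lies where a = 0 and -7a - 4b = -70.
Solving simultaneously gives a = 0, b = 35/2.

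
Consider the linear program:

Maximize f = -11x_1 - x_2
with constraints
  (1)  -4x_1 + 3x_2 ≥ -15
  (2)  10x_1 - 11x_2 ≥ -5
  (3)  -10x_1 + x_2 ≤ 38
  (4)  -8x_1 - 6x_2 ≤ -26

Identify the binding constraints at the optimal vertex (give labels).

Corner points and f = -11x_1 - x_2:
  (90/7, 85/7) → f = -1075/7
  (7/2, -1/3) → f = -229/6
  (64/37, 75/37) → f = -779/37

The maximum is at (64/37, 75/37). Substituting into each constraint, equality holds for (2) and (4); the remaining constraints have slack.

(2) and (4)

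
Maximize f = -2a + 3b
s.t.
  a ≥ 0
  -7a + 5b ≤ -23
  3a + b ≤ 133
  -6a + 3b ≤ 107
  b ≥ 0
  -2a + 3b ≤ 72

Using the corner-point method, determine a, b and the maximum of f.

Corner points and f = -2a + 3b:
  (344/11, 431/11) → f = 55
  (23/7, 0) → f = -46/7
  (133/3, 0) → f = -266/3

a = 344/11, b = 431/11, maximum f = 55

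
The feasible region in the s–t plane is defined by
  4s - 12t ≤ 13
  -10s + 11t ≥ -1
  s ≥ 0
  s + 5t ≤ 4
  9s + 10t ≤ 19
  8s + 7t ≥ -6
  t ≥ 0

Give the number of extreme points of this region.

The feasible vertices (each the meet of two boundaries and inside every other half-plane) are:
  (49/61, 39/61)
  (1/10, 0)
  (0, 4/5)
  (0, 0)

4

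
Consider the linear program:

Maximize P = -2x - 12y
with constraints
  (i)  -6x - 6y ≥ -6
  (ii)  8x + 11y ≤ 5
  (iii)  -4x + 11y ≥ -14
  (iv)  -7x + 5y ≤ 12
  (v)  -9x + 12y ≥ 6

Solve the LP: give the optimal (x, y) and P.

Feasible corners and P = -2x - 12y:
  (-107/117, 131/117) → P = -1358/117
  (-2/65, 31/65) → P = -368/65
  (-38/13, -22/13) → P = 340/13

The binding constraints are -7x + 5y = 12 and -9x + 12y = 6.
Solving simultaneously gives x = -38/13, y = -22/13.

x = -38/13, y = -22/13, maximum P = 340/13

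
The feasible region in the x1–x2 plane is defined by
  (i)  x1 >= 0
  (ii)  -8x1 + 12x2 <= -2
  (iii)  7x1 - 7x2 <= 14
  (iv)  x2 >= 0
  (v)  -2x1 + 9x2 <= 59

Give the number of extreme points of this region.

Of the 10 pairwise boundary intersections, those satisfying every inequality are:
  (11/2, 7/2)
  (1/4, 0)
  (2, 0)

3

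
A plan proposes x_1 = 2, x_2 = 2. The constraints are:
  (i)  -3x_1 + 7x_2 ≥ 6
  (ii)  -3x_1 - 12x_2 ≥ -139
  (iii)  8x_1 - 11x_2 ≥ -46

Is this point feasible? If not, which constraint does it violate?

feasible

(i): 8 ≥ 6 ✓
(ii): -30 ≥ -139 ✓
(iii): -6 ≥ -46 ✓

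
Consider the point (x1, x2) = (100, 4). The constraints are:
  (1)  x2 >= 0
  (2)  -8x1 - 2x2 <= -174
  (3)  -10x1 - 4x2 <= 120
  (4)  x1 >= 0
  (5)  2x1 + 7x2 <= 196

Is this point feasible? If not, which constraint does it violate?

Constraint (5): 2x1 + 7x2 = 228, which is not ≤ 196. All other constraints are satisfied.

not feasible — violates (5)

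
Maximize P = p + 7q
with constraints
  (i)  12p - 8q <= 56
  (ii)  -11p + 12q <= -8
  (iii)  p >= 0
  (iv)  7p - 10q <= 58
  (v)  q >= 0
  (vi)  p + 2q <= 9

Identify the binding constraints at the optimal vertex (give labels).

Feasible corners and P = p + 7q:
  (14/3, 0) → P = 14/3
  (23/4, 13/8) → P = 137/8
  (8/11, 0) → P = 8/11
  (62/17, 91/34) → P = 761/34

The maximum is at (62/17, 91/34). Substituting into each constraint, equality holds for (ii) and (vi); the remaining constraints have slack.

(ii) and (vi)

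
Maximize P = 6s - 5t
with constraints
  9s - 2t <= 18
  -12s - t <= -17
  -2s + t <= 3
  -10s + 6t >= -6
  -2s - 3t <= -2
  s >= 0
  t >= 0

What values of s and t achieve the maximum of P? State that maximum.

Vertices and P = 6s - 5t:
  (24/5, 63/5) → P = -171/5
  (48/17, 63/17) → P = -27/17
  (1, 5) → P = -19
  (54/41, 49/41) → P = 79/41

s = 54/41, t = 49/41, maximum P = 79/41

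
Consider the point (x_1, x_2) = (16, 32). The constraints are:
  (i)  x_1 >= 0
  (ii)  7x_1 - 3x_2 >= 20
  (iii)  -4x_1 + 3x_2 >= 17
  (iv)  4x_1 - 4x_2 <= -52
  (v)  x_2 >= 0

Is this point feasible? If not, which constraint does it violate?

not feasible — violates (ii)

Constraint (ii): 7x_1 - 3x_2 = 16, which is not ≥ 20. All other constraints are satisfied.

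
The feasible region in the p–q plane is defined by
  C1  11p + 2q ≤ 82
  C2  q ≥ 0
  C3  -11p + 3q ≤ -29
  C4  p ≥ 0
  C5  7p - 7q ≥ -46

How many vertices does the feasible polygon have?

The feasible vertices (each the meet of two boundaries and inside every other half-plane) are:
  (82/11, 0)
  (304/55, 53/5)
  (29/11, 0)

3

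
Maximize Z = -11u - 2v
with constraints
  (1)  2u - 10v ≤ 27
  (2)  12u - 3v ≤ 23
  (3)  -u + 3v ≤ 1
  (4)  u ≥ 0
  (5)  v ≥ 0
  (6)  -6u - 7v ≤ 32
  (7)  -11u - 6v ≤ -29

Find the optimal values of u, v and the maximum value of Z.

u = 27/13, v = 40/39, maximum Z = -971/39

Extreme points and Z = -11u - 2v:
  (24/11, 35/33) → Z = -862/33
  (15/7, 19/21) → Z = -533/21
  (27/13, 40/39) → Z = -971/39

The optimum lies where -u + 3v = 1 and -11u - 6v = -29.
Solving simultaneously gives u = 27/13, v = 40/39.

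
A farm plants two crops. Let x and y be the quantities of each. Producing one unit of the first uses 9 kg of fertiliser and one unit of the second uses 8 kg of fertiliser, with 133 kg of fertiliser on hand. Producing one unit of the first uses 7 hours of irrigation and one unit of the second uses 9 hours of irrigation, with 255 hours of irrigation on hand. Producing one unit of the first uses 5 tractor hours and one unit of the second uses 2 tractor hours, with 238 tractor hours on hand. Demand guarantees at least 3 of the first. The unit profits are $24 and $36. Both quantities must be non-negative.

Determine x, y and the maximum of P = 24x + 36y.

Extreme points and P = 24x + 36y:
  (133/9, 0) → P = 1064/3
  (3, 0) → P = 72
  (3, 53/4) → P = 549

At the optimal vertex, 9x + 8y = 133 and x = 3.
Solving simultaneously gives x = 3, y = 53/4.

x = 3, y = 53/4, maximum P = 549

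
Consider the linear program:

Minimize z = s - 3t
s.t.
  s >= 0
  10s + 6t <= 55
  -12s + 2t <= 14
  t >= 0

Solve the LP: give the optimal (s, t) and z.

s = 13/46, t = 200/23, minimum z = -1187/46

Feasible corners and z = s - 3t:
  (0, 7) → z = -21
  (0, 0) → z = 0
  (13/46, 200/23) → z = -1187/46
  (11/2, 0) → z = 11/2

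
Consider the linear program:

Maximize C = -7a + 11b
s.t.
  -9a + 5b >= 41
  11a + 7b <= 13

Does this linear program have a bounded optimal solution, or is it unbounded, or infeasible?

unbounded

From the feasible point (-111/59, 284/59), moving in the direction (-7, 11) keeps every constraint satisfied while C increases without bound.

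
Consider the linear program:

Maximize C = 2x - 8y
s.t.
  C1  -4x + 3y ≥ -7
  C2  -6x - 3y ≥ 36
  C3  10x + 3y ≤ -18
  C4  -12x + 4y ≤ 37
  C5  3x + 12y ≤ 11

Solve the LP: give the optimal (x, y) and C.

Feasible corners and C = 2x - 8y:
  (-29/10, -31/5) → C = 219/5
  (-139/20, -58/5) → C = 789/10
  (-17/4, -7/2) → C = 39/2

x = -139/20, y = -58/5, maximum C = 789/10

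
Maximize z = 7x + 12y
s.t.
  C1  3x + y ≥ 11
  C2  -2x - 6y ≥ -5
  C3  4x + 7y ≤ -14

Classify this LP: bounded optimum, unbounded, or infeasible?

From the feasible point (91/17, -86/17), moving in the direction (7, -4) keeps every constraint satisfied while z increases without bound.

unbounded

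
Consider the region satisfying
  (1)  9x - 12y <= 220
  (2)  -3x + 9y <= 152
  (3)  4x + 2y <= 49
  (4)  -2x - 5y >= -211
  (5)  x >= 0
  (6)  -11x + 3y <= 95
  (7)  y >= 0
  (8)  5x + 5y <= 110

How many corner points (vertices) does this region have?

Intersecting each pair of boundary lines and keeping only the points that satisfy every inequality leaves:
  (137/42, 755/42)
  (0, 152/9)
  (49/4, 0)
  (0, 0)

4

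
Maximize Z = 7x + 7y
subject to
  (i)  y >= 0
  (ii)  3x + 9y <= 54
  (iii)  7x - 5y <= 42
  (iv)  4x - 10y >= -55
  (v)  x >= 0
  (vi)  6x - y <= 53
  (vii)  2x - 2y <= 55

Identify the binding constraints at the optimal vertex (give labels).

Vertices and Z = 7x + 7y:
  (6, 0) → Z = 42
  (0, 0) → Z = 0
  (108/13, 42/13) → Z = 1050/13
  (15/22, 127/22) → Z = 497/11
  (0, 11/2) → Z = 77/2

The maximum is at (108/13, 42/13). Substituting into each constraint, equality holds for (ii) and (iii); the remaining constraints have slack.

(ii) and (iii)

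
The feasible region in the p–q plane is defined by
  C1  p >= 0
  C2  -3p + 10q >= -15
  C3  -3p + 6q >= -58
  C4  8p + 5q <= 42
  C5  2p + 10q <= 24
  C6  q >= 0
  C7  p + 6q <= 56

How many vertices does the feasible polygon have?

The feasible vertices (each the meet of two boundaries and inside every other half-plane) are:
  (0, 12/5)
  (0, 0)
  (99/19, 6/95)
  (5, 0)
  (30/7, 54/35)

5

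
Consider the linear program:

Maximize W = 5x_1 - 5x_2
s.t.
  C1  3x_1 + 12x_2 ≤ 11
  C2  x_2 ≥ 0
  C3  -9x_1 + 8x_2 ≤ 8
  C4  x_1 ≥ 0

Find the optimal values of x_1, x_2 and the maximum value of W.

Extreme points and W = 5x_1 - 5x_2:
  (11/3, 0) → W = 55/3
  (0, 11/12) → W = -55/12
  (0, 0) → W = 0

The binding constraints are 3x_1 + 12x_2 = 11 and x_2 = 0.
Solving simultaneously gives x_1 = 11/3, x_2 = 0.

x_1 = 11/3, x_2 = 0, maximum W = 55/3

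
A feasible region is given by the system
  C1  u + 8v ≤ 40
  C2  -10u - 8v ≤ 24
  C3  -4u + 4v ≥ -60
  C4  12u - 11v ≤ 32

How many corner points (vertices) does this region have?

Intersecting each pair of boundary lines and keeping only the points that satisfy every inequality leaves:
  (-64/9, 53/9)
  (696/107, 448/107)
  (-4/103, -304/103)

3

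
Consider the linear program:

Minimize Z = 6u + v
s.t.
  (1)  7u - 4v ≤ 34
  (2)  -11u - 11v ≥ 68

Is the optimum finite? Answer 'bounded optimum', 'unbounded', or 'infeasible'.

unbounded

From the feasible point (102/121, -850/121), moving in the direction (-4, -7) keeps every constraint satisfied while Z decreases without bound.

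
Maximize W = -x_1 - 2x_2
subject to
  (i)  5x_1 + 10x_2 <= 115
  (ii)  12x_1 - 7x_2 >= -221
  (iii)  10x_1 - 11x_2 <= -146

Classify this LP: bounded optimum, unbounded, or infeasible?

bounded optimum

Extreme points and W = -x_1 - 2x_2:
  (-281/31, 497/31) → W = -23
  (-39/31, 376/31) → W = -23
  (-1409/62, -229/31) → W = 75/2
The feasible region has finitely many vertices and no improving ray; the maximum is 75/2 at (-1409/62, -229/31).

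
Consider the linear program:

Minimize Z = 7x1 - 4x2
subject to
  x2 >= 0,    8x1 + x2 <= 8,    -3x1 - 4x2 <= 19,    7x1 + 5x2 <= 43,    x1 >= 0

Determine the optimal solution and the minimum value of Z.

x1 = 0, x2 = 8, minimum Z = -32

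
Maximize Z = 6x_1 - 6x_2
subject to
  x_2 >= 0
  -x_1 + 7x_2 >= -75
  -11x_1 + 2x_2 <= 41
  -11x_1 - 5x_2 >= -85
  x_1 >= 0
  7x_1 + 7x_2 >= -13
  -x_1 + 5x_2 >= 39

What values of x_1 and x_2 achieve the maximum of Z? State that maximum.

The binding constraints are -11x_1 - 5x_2 = -85 and -x_1 + 5x_2 = 39.
Solving simultaneously gives x_1 = 23/6, x_2 = 257/30.

x_1 = 23/6, x_2 = 257/30, maximum Z = -142/5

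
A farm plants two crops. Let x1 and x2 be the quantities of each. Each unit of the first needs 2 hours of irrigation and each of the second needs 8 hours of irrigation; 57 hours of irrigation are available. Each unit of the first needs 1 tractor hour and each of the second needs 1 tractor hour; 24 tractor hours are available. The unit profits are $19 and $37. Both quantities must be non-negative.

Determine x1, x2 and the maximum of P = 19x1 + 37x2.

x1 = 45/2, x2 = 3/2, maximum P = 483

Corner points and P = 19x1 + 37x2:
  (0, 0) → P = 0
  (0, 57/8) → P = 2109/8
  (24, 0) → P = 456
  (45/2, 3/2) → P = 483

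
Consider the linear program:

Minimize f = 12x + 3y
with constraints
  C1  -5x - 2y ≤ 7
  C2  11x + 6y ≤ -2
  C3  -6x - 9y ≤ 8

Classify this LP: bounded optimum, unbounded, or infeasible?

Extreme points and f = 12x + 3y:
  (-19/4, 67/8) → f = -255/8
  (-47/33, 2/33) → f = -186/11
  (10/21, -76/63) → f = 44/21
The feasible region has finitely many vertices and no improving ray; the minimum is -255/8 at (-19/4, 67/8).

bounded optimum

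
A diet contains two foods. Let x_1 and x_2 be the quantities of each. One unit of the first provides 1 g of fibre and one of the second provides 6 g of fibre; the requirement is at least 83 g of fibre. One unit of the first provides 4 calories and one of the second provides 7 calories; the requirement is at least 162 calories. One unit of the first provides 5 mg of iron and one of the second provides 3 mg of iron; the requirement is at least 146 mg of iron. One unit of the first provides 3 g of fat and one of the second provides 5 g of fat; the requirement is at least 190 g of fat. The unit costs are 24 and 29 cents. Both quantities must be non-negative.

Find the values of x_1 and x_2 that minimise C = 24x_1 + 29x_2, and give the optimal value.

x_1 = 10, x_2 = 32, minimum C = 1168

The feasible region is unbounded (it extends along (0, 1), (1, 0)), but C strictly increases along every unbounded feasible direction, so there is no improving ray and the minimum is attained at a vertex.

The binding constraints are 5x_1 + 3x_2 = 146 and 3x_1 + 5x_2 = 190.
Solving simultaneously gives x_1 = 10, x_2 = 32.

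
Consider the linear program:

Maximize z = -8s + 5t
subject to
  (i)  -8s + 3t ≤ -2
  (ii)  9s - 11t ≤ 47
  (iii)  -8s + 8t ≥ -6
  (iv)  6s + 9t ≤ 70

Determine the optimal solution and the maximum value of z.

Extreme points and z = -8s + 5t:
  (-1/20, -4/5) → z = -18/5
  (38/15, 274/45) → z = 458/45
  (307/60, 131/30) → z = -191/10

The binding constraints are -8s + 3t = -2 and 6s + 9t = 70.
Solving simultaneously gives s = 38/15, t = 274/45.

s = 38/15, t = 274/45, maximum z = 458/45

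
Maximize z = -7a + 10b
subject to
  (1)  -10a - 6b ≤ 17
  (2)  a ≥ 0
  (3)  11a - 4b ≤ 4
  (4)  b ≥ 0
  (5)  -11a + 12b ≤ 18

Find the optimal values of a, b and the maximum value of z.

a = 15/11, b = 11/4, maximum z = 395/22

Feasible corners and z = -7a + 10b:
  (0, 0) → z = 0
  (0, 3/2) → z = 15
  (4/11, 0) → z = -28/11
  (15/11, 11/4) → z = 395/22

At the optimal vertex, 11a - 4b = 4 and -11a + 12b = 18.
Solving simultaneously gives a = 15/11, b = 11/4.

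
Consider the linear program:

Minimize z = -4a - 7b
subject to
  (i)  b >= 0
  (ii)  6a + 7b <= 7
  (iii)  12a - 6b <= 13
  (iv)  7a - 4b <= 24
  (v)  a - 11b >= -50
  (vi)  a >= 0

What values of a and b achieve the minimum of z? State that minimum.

Corner points and z = -4a - 7b:
  (13/12, 0) → z = -13/3
  (0, 0) → z = 0
  (133/120, 1/20) → z = -287/60
  (0, 1) → z = -7

The binding constraints are 6a + 7b = 7 and a = 0.
Solving simultaneously gives a = 0, b = 1.

a = 0, b = 1, minimum z = -7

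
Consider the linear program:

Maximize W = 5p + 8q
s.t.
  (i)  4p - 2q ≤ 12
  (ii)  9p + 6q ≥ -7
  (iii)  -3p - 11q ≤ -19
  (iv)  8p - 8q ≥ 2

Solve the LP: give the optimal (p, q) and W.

p = 23/4, q = 11/2, maximum W = 291/4

Extreme points and W = 5p + 8q:
  (17/5, 4/5) → W = 117/5
  (23/4, 11/2) → W = 291/4
  (87/56, 73/56) → W = 1019/56

At the optimal vertex, 4p - 2q = 12 and 8p - 8q = 2.
Solving simultaneously gives p = 23/4, q = 11/2.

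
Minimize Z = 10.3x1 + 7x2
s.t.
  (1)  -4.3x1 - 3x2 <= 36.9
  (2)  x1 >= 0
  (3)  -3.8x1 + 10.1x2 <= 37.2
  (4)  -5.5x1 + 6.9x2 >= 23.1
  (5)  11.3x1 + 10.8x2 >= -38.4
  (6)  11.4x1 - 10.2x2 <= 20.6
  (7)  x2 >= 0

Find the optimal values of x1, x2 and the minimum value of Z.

x1 = 0, x2 = 77/23, minimum Z = 539/23

Feasible corners and Z = 10.3x1 + 7x2:
  (0, 372/101) → Z = 2604/101
  (0, 77/23) → Z = 539/23
  (2337/2933, 11682/2933) → Z = 1058451/29330

The optimum lies where x1 = 0 and -5.5x1 + 6.9x2 = 23.1.
Solving simultaneously gives x1 = 0, x2 = 77/23.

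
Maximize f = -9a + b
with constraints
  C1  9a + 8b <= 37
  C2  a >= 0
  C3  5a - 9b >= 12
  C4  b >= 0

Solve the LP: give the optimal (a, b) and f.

Extreme points and f = -9a + b:
  (39/11, 7/11) → f = -344/11
  (37/9, 0) → f = -37
  (12/5, 0) → f = -108/5

The binding constraints are 5a - 9b = 12 and b = 0.
Solving simultaneously gives a = 12/5, b = 0.

a = 12/5, b = 0, maximum f = -108/5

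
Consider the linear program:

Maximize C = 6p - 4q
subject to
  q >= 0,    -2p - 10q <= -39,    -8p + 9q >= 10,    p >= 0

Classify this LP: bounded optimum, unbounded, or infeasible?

From the feasible point (251/98, 166/49), moving in the direction (9, 8) keeps every constraint satisfied while C increases without bound.

unbounded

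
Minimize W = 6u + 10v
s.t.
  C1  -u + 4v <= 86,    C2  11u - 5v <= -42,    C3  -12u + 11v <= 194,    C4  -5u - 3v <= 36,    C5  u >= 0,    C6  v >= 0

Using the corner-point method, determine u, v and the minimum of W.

u = 0, v = 42/5, minimum W = 84

Corner points and W = 6u + 10v:
  (262/39, 904/39) → W = 10612/39
  (170/37, 838/37) → W = 9400/37
  (0, 42/5) → W = 84
  (0, 194/11) → W = 1940/11

The optimum lies where 11u - 5v = -42 and u = 0.
Solving simultaneously gives u = 0, v = 42/5.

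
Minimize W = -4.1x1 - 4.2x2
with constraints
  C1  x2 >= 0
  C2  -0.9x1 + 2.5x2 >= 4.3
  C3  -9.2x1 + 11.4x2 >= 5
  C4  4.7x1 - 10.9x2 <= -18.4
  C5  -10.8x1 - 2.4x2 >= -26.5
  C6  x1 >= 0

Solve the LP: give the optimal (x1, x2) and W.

x1 = 0, x2 = 265/24, minimum W = -371/8

Corner points and W = -4.1x1 - 4.2x2:
  (87/194, 365/194) → W = -18897/1940
  (0, 43/25) → W = -903/125
  (24469/12900, 32327/12900) → W = -2360963/129000
  (0, 265/24) → W = -371/8

The binding constraints are -10.8x1 - 2.4x2 = -26.5 and x1 = 0.
Solving simultaneously gives x1 = 0, x2 = 265/24.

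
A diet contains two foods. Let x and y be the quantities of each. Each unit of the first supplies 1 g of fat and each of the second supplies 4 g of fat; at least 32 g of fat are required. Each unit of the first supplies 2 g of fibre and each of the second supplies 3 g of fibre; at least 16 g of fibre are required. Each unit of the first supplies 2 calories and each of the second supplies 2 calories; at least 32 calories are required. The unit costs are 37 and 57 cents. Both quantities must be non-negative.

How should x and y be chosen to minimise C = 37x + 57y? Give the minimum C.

Extreme points and C = 37x + 57y:
  (0, 16) → C = 912
  (32, 0) → C = 1184
  (32/3, 16/3) → C = 2096/3
The feasible region is unbounded (it extends along (0, 1), (1, 0)), but C strictly increases along every unbounded feasible direction, so there is no improving ray and the minimum is attained at a vertex.

The binding constraints are x + 4y = 32 and 2x + 2y = 32.
Solving simultaneously gives x = 32/3, y = 16/3.

x = 32/3, y = 16/3, minimum C = 2096/3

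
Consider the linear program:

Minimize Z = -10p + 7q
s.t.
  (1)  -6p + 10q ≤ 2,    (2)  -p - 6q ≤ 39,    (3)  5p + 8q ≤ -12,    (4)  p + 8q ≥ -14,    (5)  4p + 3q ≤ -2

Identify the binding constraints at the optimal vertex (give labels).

(3) and (4)

Corner points and Z = -10p + 7q:
  (-68/49, -31/49) → Z = 463/49
  (-78/29, -41/29) → Z = 17
  (1/2, -29/16) → Z = -283/16

The minimum is at (1/2, -29/16). Substituting into each constraint, equality holds for (3) and (4); the remaining constraints have slack.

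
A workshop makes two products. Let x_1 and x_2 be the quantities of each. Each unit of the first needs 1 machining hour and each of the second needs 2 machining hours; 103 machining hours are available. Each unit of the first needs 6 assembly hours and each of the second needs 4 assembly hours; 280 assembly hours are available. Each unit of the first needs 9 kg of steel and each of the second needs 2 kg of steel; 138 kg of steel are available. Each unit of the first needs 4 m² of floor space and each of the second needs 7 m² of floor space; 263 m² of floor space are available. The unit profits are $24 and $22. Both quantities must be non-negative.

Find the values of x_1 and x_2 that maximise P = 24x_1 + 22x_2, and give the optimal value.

x_1 = 8, x_2 = 33, maximum P = 918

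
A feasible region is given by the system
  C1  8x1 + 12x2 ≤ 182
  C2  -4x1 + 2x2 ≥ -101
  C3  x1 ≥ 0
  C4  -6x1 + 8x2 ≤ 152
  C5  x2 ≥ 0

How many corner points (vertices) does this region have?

Pairwise boundary intersections that survive every other constraint:
  (0, 91/6)
  (91/4, 0)
  (0, 0)

3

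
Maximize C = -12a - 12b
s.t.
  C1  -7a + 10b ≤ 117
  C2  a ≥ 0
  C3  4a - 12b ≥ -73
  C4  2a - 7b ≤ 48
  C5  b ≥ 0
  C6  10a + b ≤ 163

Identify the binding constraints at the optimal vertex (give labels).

Feasible corners and C = -12a - 12b:
  (0, 73/12) → C = -73
  (0, 0) → C = 0
  (1883/124, 691/62) → C = -9795/31
  (163/10, 0) → C = -978/5

The maximum is at (0, 0). Substituting into each constraint, equality holds for C2 and C5; the remaining constraints have slack.

C2 and C5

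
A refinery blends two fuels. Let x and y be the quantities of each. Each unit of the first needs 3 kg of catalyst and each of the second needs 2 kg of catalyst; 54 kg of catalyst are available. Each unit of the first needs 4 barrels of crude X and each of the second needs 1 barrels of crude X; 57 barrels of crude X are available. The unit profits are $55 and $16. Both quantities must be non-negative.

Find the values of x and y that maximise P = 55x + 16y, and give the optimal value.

x = 12, y = 9, maximum P = 804

Corner points and P = 55x + 16y:
  (0, 0) → P = 0
  (0, 27) → P = 432
  (57/4, 0) → P = 3135/4
  (12, 9) → P = 804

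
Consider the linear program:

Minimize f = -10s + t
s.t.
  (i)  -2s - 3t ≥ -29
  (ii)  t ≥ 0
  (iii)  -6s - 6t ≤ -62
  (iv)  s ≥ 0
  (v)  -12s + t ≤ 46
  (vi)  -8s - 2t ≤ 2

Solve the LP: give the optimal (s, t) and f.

Extreme points and f = -10s + t:
  (29/2, 0) → f = -145
  (2, 25/3) → f = -35/3
  (31/3, 0) → f = -310/3

s = 29/2, t = 0, minimum f = -145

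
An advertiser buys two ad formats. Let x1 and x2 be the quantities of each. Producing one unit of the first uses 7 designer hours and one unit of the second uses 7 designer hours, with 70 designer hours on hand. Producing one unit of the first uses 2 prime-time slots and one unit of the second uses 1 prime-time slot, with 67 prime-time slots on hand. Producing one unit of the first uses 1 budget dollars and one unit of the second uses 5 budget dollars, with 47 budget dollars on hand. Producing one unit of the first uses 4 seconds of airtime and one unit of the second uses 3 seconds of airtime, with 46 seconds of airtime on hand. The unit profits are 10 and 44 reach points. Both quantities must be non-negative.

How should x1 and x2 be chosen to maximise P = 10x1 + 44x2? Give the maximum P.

x1 = 3/4, x2 = 37/4, maximum P = 829/2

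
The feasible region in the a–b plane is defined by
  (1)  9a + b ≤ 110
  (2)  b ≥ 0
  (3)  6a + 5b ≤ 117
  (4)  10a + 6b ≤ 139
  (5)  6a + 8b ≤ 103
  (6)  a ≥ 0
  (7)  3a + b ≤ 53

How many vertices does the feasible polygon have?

5

The feasible vertices (each the meet of two boundaries and inside every other half-plane) are:
  (110/9, 0)
  (521/44, 151/44)
  (0, 0)
  (247/22, 49/11)
  (0, 103/8)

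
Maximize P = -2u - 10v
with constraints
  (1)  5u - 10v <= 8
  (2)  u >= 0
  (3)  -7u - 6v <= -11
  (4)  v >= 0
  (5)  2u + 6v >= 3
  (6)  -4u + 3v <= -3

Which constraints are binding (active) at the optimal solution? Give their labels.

(3) and (4)

Feasible corners and P = -2u - 10v:
  (8/5, 0) → P = -16/5
  (11/7, 0) → P = -22/7
  (17/15, 23/45) → P = -332/45
The feasible region is unbounded (it extends along (2, 1), (3, 4)), but P strictly decreases along every unbounded feasible direction, so there is no improving ray and the maximum is attained at a vertex.

The maximum is at (11/7, 0). Substituting into each constraint, equality holds for (3) and (4); the remaining constraints have slack.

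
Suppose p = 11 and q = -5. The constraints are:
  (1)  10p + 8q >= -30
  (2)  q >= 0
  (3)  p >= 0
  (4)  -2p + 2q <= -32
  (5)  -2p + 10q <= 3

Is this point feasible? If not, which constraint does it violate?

not feasible — violates (2)

Constraint (2): q = -5, which is not ≥ 0. All other constraints are satisfied.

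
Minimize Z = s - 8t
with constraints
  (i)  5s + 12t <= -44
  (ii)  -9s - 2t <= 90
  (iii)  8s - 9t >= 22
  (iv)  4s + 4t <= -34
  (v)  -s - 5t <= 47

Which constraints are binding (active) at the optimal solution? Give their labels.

(iii) and (iv)

Vertices and Z = s - 8t:
  (-109/34, -90/17) → Z = 1331/34
  (-313/49, -398/49) → Z = 2871/49
  (9/8, -77/8) → Z = 625/8

The minimum is at (-109/34, -90/17). Substituting into each constraint, equality holds for (iii) and (iv); the remaining constraints have slack.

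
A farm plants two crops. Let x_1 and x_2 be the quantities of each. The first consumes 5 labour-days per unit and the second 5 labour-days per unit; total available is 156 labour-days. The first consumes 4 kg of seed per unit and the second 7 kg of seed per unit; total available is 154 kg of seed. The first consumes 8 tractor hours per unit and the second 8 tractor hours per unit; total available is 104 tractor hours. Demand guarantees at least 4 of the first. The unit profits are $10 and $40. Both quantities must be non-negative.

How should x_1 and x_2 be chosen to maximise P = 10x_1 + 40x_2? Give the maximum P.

Feasible corners and P = 10x_1 + 40x_2:
  (13, 0) → P = 130
  (4, 0) → P = 40
  (4, 9) → P = 400

The binding constraints are 8x_1 + 8x_2 = 104 and x_1 = 4.
Solving simultaneously gives x_1 = 4, x_2 = 9.

x_1 = 4, x_2 = 9, maximum P = 400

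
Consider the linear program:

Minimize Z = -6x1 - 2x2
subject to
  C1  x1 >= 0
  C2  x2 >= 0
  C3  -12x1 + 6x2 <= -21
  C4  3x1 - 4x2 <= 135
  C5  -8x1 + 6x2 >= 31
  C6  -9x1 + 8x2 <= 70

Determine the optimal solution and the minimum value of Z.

Corner points and Z = -6x1 - 2x2:
  (13, 45/2) → Z = -123
  (14, 49/2) → Z = -133
  (86/5, 281/10) → Z = -797/5

x1 = 86/5, x2 = 281/10, minimum Z = -797/5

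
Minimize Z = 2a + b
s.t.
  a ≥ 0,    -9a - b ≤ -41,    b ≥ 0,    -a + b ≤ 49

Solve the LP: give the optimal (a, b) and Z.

Corner points and Z = 2a + b:
  (0, 41) → Z = 41
  (0, 49) → Z = 49
  (41/9, 0) → Z = 82/9
The feasible region is unbounded (it extends along (1, 1), (1, 0)), but Z strictly increases along every unbounded feasible direction, so there is no improving ray and the minimum is attained at a vertex.

The binding constraints are -9a - b = -41 and b = 0.
Solving simultaneously gives a = 41/9, b = 0.

a = 41/9, b = 0, minimum Z = 82/9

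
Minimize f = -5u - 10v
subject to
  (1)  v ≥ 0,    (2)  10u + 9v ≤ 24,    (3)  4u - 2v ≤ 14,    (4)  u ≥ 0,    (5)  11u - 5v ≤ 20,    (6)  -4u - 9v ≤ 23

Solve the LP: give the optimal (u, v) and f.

u = 0, v = 8/3, minimum f = -80/3

The optimum lies where 10u + 9v = 24 and u = 0.
Solving simultaneously gives u = 0, v = 8/3.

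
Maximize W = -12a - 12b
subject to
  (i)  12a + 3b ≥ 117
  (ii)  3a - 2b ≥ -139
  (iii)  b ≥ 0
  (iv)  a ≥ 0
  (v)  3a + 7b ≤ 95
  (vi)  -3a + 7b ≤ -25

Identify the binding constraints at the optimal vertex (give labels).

(i) and (iii)

Feasible corners and W = -12a - 12b:
  (39/4, 0) → W = -117
  (298/31, 17/31) → W = -3780/31
  (95/3, 0) → W = -380
  (20, 5) → W = -300

The maximum is at (39/4, 0). Substituting into each constraint, equality holds for (i) and (iii); the remaining constraints have slack.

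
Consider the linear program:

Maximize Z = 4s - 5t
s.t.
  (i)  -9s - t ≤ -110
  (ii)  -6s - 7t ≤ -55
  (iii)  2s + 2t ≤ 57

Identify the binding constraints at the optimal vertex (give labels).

Vertices and Z = 4s - 5t:
  (715/57, -55/19) → Z = 3685/57
  (163/16, 293/16) → Z = -813/16
  (289/2, -116) → Z = 1158

The maximum is at (289/2, -116). Substituting into each constraint, equality holds for (ii) and (iii); the remaining constraints have slack.

(ii) and (iii)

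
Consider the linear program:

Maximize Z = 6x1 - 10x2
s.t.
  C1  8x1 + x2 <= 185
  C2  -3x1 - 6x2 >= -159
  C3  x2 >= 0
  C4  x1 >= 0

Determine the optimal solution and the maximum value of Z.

Vertices and Z = 6x1 - 10x2:
  (317/15, 239/15) → Z = -488/15
  (185/8, 0) → Z = 555/4
  (0, 53/2) → Z = -265
  (0, 0) → Z = 0

x1 = 185/8, x2 = 0, maximum Z = 555/4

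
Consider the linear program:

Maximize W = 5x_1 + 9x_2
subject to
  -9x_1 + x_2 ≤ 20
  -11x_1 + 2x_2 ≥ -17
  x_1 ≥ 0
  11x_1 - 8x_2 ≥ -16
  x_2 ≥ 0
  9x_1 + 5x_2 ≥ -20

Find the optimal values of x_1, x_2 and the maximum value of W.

x_1 = 28/11, x_2 = 11/2, maximum W = 1369/22

Extreme points and W = 5x_1 + 9x_2:
  (28/11, 11/2) → W = 1369/22
  (17/11, 0) → W = 85/11
  (0, 2) → W = 18
  (0, 0) → W = 0

The optimum lies where -11x_1 + 2x_2 = -17 and 11x_1 - 8x_2 = -16.
Solving simultaneously gives x_1 = 28/11, x_2 = 11/2.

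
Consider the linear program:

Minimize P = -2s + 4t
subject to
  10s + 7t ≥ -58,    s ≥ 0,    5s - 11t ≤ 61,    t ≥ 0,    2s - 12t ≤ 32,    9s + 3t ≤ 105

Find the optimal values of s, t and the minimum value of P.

s = 35/3, t = 0, minimum P = -70/3

Feasible corners and P = -2s + 4t:
  (0, 0) → P = 0
  (0, 35) → P = 140
  (35/3, 0) → P = -70/3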